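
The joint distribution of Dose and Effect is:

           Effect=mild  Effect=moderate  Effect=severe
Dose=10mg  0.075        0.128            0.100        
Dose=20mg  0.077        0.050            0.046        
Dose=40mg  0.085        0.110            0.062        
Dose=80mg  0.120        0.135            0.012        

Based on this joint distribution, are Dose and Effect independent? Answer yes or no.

no

P(Dose=80mg) = 0.267 and P(Effect=severe) = 0.220, so their product is 0.05874, but P(Dose=80mg, Effect=severe) = 0.012. Since these differ, Dose and Effect are not independent.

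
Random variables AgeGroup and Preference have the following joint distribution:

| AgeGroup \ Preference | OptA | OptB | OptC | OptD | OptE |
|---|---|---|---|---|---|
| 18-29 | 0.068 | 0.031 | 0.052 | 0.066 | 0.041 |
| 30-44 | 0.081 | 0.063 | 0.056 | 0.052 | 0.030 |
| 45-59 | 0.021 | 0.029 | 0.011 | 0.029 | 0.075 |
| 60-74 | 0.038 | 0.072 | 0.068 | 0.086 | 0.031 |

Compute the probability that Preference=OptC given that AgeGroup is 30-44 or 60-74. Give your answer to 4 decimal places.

P(AgeGroup=30-44) = 0.081 + 0.063 + 0.056 + 0.052 + 0.030 = 0.282.
P(AgeGroup=60-74) = 0.038 + 0.072 + 0.068 + 0.086 + 0.031 = 0.295.
P(AgeGroup ∈ {30-44, 60-74}) = 0.282 + 0.295 = 0.577; P(Preference=OptC, AgeGroup ∈ {30-44, 60-74}) = 0.056 + 0.068 = 0.124.
P(Preference=OptC | AgeGroup ∈ {30-44, 60-74}) = 0.124/0.577 = 0.2149.

0.2149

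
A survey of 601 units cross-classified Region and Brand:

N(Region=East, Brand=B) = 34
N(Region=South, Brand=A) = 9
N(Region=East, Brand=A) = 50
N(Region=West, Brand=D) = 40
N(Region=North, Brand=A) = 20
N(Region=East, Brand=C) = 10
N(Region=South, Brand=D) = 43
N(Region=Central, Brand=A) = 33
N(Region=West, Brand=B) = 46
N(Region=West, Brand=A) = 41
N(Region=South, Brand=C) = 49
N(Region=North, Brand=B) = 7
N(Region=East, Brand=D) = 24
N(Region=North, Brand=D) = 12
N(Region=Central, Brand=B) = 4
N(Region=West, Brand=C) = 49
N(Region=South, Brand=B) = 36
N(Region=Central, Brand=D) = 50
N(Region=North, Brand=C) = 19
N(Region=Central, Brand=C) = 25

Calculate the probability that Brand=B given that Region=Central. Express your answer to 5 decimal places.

Total with Region=Central: 33 + 4 + 25 + 50 = 112.
P(Brand=B | Region=Central) = 4/112 = 0.03571.

0.03571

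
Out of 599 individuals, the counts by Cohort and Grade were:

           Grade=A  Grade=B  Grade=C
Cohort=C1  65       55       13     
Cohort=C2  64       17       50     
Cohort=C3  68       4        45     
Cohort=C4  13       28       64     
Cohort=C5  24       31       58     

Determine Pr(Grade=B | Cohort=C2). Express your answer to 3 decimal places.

Total with Cohort=C2: 64 + 17 + 50 = 131.
P(Grade=B | Cohort=C2) = 17/131 = 0.130.

0.130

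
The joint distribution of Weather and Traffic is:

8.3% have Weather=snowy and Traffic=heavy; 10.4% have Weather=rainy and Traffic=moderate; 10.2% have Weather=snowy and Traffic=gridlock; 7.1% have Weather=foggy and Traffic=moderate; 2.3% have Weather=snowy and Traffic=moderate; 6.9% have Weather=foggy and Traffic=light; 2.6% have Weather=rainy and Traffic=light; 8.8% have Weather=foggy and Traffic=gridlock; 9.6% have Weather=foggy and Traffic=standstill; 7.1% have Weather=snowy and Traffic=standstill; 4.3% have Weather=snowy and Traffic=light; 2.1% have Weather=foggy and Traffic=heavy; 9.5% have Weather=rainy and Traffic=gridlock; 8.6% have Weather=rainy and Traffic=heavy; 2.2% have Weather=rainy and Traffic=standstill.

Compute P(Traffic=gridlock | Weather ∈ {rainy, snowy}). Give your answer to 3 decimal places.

P(Weather=rainy) = 0.026 + 0.104 + 0.086 + 0.095 + 0.022 = 0.333.
P(Weather=snowy) = 0.043 + 0.023 + 0.083 + 0.102 + 0.071 = 0.322.
P(Weather ∈ {rainy, snowy}) = 0.333 + 0.322 = 0.655; P(Traffic=gridlock, Weather ∈ {rainy, snowy}) = 0.095 + 0.102 = 0.197.
P(Traffic=gridlock | Weather ∈ {rainy, snowy}) = 0.197/0.655 = 0.301.

0.301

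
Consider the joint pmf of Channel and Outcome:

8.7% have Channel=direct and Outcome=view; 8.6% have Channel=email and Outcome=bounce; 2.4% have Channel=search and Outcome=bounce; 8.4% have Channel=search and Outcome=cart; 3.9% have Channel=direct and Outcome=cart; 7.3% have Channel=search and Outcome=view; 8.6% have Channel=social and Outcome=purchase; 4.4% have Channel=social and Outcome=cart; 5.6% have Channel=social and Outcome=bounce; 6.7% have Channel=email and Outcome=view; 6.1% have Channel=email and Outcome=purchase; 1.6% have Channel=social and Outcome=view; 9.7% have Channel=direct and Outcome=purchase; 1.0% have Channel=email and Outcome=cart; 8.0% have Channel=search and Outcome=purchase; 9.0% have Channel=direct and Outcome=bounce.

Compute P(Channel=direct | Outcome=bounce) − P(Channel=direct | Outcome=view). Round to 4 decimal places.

-0.0065

P(Outcome=bounce) = 0.086 + 0.024 + 0.056 + 0.090 = 0.256; P(Channel=direct | Outcome=bounce) = 0.090/0.256 = 0.35156.
P(Outcome=view) = 0.067 + 0.073 + 0.016 + 0.087 = 0.243; P(Channel=direct | Outcome=view) = 0.087/0.243 = 0.35802.
Difference = -0.0065.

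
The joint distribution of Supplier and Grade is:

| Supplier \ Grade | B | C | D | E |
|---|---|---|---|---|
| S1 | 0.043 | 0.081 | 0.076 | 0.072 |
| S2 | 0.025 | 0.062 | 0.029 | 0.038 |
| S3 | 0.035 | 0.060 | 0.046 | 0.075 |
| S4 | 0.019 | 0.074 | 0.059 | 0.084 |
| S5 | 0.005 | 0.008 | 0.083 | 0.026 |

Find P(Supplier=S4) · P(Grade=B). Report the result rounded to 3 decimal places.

P(Supplier=S4) = 0.019 + 0.074 + 0.059 + 0.084 = 0.236.
P(Grade=B) = 0.043 + 0.025 + 0.035 + 0.019 + 0.005 = 0.127.
Product: 0.236 × 0.127 = 0.030.

0.030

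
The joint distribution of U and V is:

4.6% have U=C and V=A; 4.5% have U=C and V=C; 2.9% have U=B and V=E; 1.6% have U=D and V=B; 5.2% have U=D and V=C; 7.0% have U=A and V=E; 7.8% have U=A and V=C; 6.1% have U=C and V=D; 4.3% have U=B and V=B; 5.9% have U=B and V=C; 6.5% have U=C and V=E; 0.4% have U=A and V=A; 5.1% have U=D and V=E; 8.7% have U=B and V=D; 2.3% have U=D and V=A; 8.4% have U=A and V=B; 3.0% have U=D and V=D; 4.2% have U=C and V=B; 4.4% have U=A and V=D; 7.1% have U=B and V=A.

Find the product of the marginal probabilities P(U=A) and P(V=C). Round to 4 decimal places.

P(U=A) = 0.004 + 0.084 + 0.078 + 0.044 + 0.070 = 0.280.
P(V=C) = 0.078 + 0.059 + 0.045 + 0.052 = 0.234.
Product: 0.280 × 0.234 = 0.0655.

0.0655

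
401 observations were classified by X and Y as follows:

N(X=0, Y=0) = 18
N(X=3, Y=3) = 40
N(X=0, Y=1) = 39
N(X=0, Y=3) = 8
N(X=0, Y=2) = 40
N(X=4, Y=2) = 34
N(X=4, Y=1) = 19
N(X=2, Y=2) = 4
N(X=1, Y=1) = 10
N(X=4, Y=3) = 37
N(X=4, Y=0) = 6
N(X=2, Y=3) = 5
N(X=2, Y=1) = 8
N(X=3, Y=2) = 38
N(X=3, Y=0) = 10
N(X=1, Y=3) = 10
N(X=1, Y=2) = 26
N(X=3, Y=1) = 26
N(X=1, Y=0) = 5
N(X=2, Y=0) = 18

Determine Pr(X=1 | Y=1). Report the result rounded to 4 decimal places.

0.0980

Total with Y=1: 39 + 10 + 8 + 26 + 19 = 102.
P(X=1 | Y=1) = 10/102 = 0.0980.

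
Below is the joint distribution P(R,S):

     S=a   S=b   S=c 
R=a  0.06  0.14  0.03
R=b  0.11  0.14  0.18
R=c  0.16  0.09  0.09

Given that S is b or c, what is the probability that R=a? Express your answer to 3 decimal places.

P(S=b) = 0.14 + 0.14 + 0.09 = 0.37.
P(S=c) = 0.03 + 0.18 + 0.09 = 0.30.
P(S ∈ {b, c}) = 0.37 + 0.30 = 0.67; P(R=a, S ∈ {b, c}) = 0.14 + 0.03 = 0.17.
P(R=a | S ∈ {b, c}) = 0.17/0.67 = 0.254.

0.254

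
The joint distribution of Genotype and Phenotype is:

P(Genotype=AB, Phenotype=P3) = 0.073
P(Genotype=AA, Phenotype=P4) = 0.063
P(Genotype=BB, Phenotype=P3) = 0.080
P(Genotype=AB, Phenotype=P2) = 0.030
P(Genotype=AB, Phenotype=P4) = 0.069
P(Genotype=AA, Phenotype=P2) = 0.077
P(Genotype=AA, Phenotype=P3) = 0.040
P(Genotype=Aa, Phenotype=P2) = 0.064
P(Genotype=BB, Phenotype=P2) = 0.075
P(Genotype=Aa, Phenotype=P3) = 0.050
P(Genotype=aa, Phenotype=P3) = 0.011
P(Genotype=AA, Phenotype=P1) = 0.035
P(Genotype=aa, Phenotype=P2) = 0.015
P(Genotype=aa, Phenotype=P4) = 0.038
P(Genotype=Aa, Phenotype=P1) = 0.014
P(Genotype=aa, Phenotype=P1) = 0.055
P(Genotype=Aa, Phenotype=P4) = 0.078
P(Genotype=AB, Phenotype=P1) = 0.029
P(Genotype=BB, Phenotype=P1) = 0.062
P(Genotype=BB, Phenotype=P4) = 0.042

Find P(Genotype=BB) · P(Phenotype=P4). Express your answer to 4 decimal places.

0.0751

P(Genotype=BB) = 0.062 + 0.075 + 0.080 + 0.042 = 0.259.
P(Phenotype=P4) = 0.063 + 0.078 + 0.038 + 0.069 + 0.042 = 0.290.
Product: 0.259 × 0.290 = 0.0751.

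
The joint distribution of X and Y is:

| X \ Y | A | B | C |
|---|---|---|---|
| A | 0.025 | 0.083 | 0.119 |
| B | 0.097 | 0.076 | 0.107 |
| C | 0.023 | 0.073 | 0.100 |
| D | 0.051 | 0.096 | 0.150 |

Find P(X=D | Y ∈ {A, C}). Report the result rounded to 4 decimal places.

0.2991

P(Y=A) = 0.025 + 0.097 + 0.023 + 0.051 = 0.196.
P(Y=C) = 0.119 + 0.107 + 0.100 + 0.150 = 0.476.
P(Y ∈ {A, C}) = 0.196 + 0.476 = 0.672; P(X=D, Y ∈ {A, C}) = 0.051 + 0.150 = 0.201.
P(X=D | Y ∈ {A, C}) = 0.201/0.672 = 0.2991.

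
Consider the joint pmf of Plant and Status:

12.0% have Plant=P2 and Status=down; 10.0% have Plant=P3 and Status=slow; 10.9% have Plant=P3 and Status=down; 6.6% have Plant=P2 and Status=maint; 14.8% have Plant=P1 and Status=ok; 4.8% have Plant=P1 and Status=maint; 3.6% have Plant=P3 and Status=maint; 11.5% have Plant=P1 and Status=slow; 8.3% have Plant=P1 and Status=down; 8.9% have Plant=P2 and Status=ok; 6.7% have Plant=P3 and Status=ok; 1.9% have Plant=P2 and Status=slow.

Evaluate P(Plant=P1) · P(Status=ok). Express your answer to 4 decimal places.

0.1198

P(Plant=P1) = 0.148 + 0.115 + 0.083 + 0.048 = 0.394.
P(Status=ok) = 0.148 + 0.089 + 0.067 = 0.304.
Product: 0.394 × 0.304 = 0.1198.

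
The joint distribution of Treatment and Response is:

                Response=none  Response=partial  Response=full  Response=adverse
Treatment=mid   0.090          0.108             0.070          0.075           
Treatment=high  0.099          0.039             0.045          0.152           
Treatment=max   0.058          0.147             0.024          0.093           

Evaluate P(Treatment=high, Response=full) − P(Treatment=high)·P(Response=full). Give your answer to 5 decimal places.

-0.00157

P(Treatment=high) = 0.099 + 0.039 + 0.045 + 0.152 = 0.335.
P(Response=full) = 0.070 + 0.045 + 0.024 = 0.139.
P(Treatment=high, Response=full) − P(Treatment=high)P(Response=full) = 0.045 − 0.335×0.139 = -0.00157.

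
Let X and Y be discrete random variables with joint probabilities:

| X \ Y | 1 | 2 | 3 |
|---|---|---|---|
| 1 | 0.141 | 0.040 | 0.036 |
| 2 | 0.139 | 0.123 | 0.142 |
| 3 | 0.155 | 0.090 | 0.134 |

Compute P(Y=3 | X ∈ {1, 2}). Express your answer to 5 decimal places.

P(X=1) = 0.141 + 0.040 + 0.036 = 0.217.
P(X=2) = 0.139 + 0.123 + 0.142 = 0.404.
P(X ∈ {1, 2}) = 0.217 + 0.404 = 0.621; P(Y=3, X ∈ {1, 2}) = 0.036 + 0.142 = 0.178.
P(Y=3 | X ∈ {1, 2}) = 0.178/0.621 = 0.28663.

0.28663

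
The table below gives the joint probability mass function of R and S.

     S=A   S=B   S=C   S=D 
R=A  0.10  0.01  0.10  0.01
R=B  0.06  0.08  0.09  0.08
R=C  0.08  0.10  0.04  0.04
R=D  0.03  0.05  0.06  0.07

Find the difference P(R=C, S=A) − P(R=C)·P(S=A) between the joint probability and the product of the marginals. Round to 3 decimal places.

P(R=C) = 0.08 + 0.10 + 0.04 + 0.04 = 0.26.
P(S=A) = 0.10 + 0.06 + 0.08 + 0.03 = 0.27.
P(R=C, S=A) − P(R=C)P(S=A) = 0.08 − 0.26×0.27 = 0.010.

0.010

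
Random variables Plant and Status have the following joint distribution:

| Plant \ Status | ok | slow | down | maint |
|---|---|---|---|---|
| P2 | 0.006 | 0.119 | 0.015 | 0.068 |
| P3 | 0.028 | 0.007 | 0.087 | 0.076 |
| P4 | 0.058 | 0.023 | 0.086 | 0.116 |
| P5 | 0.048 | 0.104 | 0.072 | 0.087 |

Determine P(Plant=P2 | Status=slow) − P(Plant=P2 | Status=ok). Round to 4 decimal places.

0.4275

P(Status=slow) = 0.119 + 0.007 + 0.023 + 0.104 = 0.253; P(Plant=P2 | Status=slow) = 0.119/0.253 = 0.47036.
P(Status=ok) = 0.006 + 0.028 + 0.058 + 0.048 = 0.140; P(Plant=P2 | Status=ok) = 0.006/0.140 = 0.04286.
Difference = 0.4275.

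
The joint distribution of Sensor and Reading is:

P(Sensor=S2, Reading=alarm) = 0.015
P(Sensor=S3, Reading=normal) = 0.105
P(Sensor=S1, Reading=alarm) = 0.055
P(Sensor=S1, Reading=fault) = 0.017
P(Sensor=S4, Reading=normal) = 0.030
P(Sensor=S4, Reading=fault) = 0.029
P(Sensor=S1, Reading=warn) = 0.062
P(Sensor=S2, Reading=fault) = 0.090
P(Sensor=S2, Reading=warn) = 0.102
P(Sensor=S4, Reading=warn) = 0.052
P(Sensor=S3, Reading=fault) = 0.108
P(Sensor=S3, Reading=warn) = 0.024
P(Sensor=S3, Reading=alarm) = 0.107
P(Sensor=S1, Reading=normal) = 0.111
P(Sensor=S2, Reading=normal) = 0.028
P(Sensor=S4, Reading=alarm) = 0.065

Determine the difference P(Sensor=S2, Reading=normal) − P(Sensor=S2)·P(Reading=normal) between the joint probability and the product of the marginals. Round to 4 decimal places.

P(Sensor=S2) = 0.028 + 0.102 + 0.015 + 0.090 = 0.235.
P(Reading=normal) = 0.111 + 0.028 + 0.105 + 0.030 = 0.274.
P(Sensor=S2, Reading=normal) − P(Sensor=S2)P(Reading=normal) = 0.028 − 0.235×0.274 = -0.0364.

-0.0364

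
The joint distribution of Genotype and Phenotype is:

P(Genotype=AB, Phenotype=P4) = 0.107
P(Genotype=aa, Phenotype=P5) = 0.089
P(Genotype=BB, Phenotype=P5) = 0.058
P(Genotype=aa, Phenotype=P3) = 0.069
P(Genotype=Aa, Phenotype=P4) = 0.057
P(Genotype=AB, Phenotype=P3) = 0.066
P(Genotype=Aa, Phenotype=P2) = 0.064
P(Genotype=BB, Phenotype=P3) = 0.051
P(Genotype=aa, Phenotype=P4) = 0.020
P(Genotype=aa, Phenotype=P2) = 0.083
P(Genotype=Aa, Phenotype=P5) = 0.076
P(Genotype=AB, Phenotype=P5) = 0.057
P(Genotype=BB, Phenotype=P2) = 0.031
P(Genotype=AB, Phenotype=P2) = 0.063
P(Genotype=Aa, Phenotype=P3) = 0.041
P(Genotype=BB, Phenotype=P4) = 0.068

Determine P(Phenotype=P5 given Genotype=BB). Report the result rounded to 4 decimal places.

0.2788

P(Genotype=BB) = 0.031 + 0.051 + 0.068 + 0.058 = 0.208.
P(Phenotype=P5 | Genotype=BB) = 0.058/0.208 = 0.2788.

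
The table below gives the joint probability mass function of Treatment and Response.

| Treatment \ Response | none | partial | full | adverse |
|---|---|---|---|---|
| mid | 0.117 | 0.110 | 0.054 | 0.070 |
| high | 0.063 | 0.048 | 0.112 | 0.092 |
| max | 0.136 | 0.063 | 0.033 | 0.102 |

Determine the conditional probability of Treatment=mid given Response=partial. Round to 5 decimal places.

P(Response=partial) = 0.110 + 0.048 + 0.063 = 0.221.
P(Treatment=mid | Response=partial) = 0.110/0.221 = 0.49774.

0.49774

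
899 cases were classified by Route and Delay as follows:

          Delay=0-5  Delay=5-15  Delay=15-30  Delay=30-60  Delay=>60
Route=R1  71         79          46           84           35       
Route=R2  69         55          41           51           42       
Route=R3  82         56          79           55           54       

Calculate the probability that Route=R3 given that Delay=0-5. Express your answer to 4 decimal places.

0.3694

Total with Delay=0-5: 71 + 69 + 82 = 222.
P(Route=R3 | Delay=0-5) = 82/222 = 0.3694.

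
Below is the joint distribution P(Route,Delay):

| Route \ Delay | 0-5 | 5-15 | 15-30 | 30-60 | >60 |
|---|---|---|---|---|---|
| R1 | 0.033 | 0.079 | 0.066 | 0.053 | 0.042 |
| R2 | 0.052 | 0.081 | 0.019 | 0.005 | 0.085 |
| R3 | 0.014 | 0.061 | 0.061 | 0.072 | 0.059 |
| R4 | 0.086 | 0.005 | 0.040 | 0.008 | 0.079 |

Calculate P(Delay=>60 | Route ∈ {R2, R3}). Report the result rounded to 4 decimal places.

0.2829

P(Route=R2) = 0.052 + 0.081 + 0.019 + 0.005 + 0.085 = 0.242.
P(Route=R3) = 0.014 + 0.061 + 0.061 + 0.072 + 0.059 = 0.267.
P(Route ∈ {R2, R3}) = 0.242 + 0.267 = 0.509; P(Delay=>60, Route ∈ {R2, R3}) = 0.085 + 0.059 = 0.144.
P(Delay=>60 | Route ∈ {R2, R3}) = 0.144/0.509 = 0.2829.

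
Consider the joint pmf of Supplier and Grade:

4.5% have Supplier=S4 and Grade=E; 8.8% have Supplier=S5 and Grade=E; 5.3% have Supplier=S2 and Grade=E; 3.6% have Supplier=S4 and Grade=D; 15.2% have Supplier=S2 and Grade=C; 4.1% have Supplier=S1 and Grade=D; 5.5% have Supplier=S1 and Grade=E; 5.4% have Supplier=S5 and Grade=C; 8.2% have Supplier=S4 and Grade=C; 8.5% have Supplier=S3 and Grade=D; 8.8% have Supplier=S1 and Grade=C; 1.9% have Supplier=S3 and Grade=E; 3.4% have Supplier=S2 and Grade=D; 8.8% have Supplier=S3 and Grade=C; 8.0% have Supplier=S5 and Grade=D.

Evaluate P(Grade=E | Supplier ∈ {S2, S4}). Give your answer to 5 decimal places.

0.24378

P(Supplier=S2) = 0.152 + 0.034 + 0.053 = 0.239.
P(Supplier=S4) = 0.082 + 0.036 + 0.045 = 0.163.
P(Supplier ∈ {S2, S4}) = 0.239 + 0.163 = 0.402; P(Grade=E, Supplier ∈ {S2, S4}) = 0.053 + 0.045 = 0.098.
P(Grade=E | Supplier ∈ {S2, S4}) = 0.098/0.402 = 0.24378.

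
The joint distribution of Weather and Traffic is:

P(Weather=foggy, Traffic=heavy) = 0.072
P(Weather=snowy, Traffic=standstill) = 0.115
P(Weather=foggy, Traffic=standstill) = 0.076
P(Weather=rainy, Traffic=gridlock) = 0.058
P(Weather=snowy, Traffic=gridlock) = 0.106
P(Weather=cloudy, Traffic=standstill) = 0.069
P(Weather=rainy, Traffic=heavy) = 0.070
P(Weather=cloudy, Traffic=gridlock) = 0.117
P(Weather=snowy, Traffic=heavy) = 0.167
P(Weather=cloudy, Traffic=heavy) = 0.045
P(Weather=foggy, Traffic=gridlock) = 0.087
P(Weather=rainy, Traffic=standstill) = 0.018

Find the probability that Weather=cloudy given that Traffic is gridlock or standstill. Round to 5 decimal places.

P(Traffic=gridlock) = 0.117 + 0.058 + 0.106 + 0.087 = 0.368.
P(Traffic=standstill) = 0.069 + 0.018 + 0.115 + 0.076 = 0.278.
P(Traffic ∈ {gridlock, standstill}) = 0.368 + 0.278 = 0.646; P(Weather=cloudy, Traffic ∈ {gridlock, standstill}) = 0.117 + 0.069 = 0.186.
P(Weather=cloudy | Traffic ∈ {gridlock, standstill}) = 0.186/0.646 = 0.28793.

0.28793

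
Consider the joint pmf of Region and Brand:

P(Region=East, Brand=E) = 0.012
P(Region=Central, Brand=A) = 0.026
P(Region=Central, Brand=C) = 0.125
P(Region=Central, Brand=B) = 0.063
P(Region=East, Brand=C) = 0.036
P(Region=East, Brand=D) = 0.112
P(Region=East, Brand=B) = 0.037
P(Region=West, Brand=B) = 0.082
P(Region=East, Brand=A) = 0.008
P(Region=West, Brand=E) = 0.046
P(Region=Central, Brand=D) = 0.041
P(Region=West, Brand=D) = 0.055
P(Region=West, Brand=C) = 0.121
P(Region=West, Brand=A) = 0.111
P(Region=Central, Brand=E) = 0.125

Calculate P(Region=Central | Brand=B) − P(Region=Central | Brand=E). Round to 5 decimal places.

-0.33691

P(Brand=B) = 0.037 + 0.082 + 0.063 = 0.182; P(Region=Central | Brand=B) = 0.063/0.182 = 0.346154.
P(Brand=E) = 0.012 + 0.046 + 0.125 = 0.183; P(Region=Central | Brand=E) = 0.125/0.183 = 0.683060.
Difference = -0.33691.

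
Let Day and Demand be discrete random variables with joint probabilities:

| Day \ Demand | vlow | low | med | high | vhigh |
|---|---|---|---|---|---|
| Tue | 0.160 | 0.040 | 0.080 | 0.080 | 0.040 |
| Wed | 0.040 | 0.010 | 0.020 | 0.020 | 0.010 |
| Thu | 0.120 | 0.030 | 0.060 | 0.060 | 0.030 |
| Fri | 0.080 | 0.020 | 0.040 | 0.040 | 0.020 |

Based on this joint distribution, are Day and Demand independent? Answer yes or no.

Every cell satisfies P(Day,Demand) = P(Day)·P(Demand). For instance P(Day=Thu) = 0.300, P(Demand=vhigh) = 0.100, and 0.300×0.100 = 0.030 matches the joint entry. So Day and Demand are independent.

yes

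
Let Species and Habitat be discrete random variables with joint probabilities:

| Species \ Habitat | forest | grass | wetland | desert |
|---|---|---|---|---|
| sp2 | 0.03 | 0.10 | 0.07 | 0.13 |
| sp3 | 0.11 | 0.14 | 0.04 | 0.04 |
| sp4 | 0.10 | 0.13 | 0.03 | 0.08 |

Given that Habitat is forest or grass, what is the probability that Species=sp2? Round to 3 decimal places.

0.213

P(Habitat=forest) = 0.03 + 0.11 + 0.10 = 0.24.
P(Habitat=grass) = 0.10 + 0.14 + 0.13 = 0.37.
P(Habitat ∈ {forest, grass}) = 0.24 + 0.37 = 0.61; P(Species=sp2, Habitat ∈ {forest, grass}) = 0.03 + 0.10 = 0.13.
P(Species=sp2 | Habitat ∈ {forest, grass}) = 0.13/0.61 = 0.213.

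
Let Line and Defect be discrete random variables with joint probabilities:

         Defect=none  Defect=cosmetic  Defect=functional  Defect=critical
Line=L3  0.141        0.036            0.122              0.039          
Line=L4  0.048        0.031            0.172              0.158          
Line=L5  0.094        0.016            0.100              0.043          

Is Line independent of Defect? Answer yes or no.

no

P(Line=L4) = 0.409 and P(Defect=none) = 0.283, so their product is 0.11575, but P(Line=L4, Defect=none) = 0.048. Since these differ, Line and Defect are not independent.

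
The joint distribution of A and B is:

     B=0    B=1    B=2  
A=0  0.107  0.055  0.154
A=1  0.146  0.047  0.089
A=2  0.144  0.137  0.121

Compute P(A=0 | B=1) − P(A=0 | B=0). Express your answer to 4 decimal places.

P(B=1) = 0.055 + 0.047 + 0.137 = 0.239; P(A=0 | B=1) = 0.055/0.239 = 0.23013.
P(B=0) = 0.107 + 0.146 + 0.144 = 0.397; P(A=0 | B=0) = 0.107/0.397 = 0.26952.
Difference = -0.0394.

-0.0394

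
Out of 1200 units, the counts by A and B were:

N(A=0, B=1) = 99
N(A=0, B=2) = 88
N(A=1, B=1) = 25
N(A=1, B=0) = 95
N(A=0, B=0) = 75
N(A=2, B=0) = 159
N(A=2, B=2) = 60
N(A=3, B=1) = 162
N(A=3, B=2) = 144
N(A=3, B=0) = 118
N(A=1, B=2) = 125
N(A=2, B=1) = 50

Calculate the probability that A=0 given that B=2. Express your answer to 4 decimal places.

Total with B=2: 88 + 125 + 60 + 144 = 417.
P(A=0 | B=2) = 88/417 = 0.2110.

0.2110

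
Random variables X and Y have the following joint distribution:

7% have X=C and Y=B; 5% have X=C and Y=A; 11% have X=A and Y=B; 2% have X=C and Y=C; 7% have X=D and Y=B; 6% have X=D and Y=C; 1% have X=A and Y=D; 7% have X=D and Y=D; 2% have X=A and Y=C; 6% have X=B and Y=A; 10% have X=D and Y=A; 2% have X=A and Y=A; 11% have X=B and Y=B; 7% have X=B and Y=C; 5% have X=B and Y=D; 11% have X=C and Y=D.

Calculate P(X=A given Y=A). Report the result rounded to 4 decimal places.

0.0870

P(Y=A) = 0.02 + 0.06 + 0.05 + 0.10 = 0.23.
P(X=A | Y=A) = 0.02/0.23 = 0.0870.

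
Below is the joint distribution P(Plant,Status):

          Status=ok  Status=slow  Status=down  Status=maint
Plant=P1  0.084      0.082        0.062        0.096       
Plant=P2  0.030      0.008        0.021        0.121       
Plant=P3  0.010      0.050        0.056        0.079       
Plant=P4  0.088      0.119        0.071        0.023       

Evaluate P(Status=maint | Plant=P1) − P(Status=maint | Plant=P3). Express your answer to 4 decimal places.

-0.1088

P(Plant=P1) = 0.084 + 0.082 + 0.062 + 0.096 = 0.324; P(Status=maint | Plant=P1) = 0.096/0.324 = 0.29630.
P(Plant=P3) = 0.010 + 0.050 + 0.056 + 0.079 = 0.195; P(Status=maint | Plant=P3) = 0.079/0.195 = 0.40513.
Difference = -0.1088.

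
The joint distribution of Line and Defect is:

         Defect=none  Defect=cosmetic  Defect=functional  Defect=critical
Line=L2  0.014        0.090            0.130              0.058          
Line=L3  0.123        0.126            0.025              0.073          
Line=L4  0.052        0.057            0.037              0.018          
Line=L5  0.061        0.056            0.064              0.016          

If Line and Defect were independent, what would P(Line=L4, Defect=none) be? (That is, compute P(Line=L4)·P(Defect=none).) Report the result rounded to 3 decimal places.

P(Line=L4) = 0.052 + 0.057 + 0.037 + 0.018 = 0.164.
P(Defect=none) = 0.014 + 0.123 + 0.052 + 0.061 = 0.250.
Product: 0.164 × 0.250 = 0.041.

0.041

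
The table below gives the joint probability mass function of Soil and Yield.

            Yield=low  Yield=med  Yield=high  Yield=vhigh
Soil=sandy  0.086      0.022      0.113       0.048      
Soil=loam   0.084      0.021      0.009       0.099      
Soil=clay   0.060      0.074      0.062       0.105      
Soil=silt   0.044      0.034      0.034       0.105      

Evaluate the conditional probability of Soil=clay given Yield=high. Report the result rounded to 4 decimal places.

0.2844

P(Yield=high) = 0.113 + 0.009 + 0.062 + 0.034 = 0.218.
P(Soil=clay | Yield=high) = 0.062/0.218 = 0.2844.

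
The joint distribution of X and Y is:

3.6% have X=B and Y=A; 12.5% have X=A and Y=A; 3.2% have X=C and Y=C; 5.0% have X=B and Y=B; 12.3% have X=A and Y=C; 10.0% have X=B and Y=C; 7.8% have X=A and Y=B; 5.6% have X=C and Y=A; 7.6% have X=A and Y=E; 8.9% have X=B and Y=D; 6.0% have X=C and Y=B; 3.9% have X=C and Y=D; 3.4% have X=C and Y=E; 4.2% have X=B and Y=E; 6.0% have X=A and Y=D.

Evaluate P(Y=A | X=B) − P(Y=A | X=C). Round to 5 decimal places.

-0.13983

P(X=B) = 0.036 + 0.050 + 0.100 + 0.089 + 0.042 = 0.317; P(Y=A | X=B) = 0.036/0.317 = 0.113565.
P(X=C) = 0.056 + 0.060 + 0.032 + 0.039 + 0.034 = 0.221; P(Y=A | X=C) = 0.056/0.221 = 0.253394.
Difference = -0.13983.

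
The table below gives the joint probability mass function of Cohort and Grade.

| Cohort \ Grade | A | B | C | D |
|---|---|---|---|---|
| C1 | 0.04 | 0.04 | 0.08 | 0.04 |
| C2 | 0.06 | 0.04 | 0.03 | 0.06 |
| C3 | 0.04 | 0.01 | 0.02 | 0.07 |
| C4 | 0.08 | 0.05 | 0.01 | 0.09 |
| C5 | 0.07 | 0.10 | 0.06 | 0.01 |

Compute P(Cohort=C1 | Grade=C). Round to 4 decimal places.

0.4000

P(Grade=C) = 0.08 + 0.03 + 0.02 + 0.01 + 0.06 = 0.20.
P(Cohort=C1 | Grade=C) = 0.08/0.20 = 0.4000.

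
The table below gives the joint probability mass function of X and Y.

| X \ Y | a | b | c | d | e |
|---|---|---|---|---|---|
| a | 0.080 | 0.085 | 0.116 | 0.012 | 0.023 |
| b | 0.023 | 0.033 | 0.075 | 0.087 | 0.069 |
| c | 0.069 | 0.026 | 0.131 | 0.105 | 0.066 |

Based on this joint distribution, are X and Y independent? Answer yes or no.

no

P(X=a) = 0.316 and P(Y=d) = 0.204, so their product is 0.06446, but P(X=a, Y=d) = 0.012. Since these differ, X and Y are not independent.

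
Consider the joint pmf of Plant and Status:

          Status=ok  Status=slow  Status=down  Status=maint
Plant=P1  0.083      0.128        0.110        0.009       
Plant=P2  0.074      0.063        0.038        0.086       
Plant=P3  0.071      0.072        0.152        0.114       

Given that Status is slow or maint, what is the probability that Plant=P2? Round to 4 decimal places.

P(Status=slow) = 0.128 + 0.063 + 0.072 = 0.263.
P(Status=maint) = 0.009 + 0.086 + 0.114 = 0.209.
P(Status ∈ {slow, maint}) = 0.263 + 0.209 = 0.472; P(Plant=P2, Status ∈ {slow, maint}) = 0.063 + 0.086 = 0.149.
P(Plant=P2 | Status ∈ {slow, maint}) = 0.149/0.472 = 0.3157.

0.3157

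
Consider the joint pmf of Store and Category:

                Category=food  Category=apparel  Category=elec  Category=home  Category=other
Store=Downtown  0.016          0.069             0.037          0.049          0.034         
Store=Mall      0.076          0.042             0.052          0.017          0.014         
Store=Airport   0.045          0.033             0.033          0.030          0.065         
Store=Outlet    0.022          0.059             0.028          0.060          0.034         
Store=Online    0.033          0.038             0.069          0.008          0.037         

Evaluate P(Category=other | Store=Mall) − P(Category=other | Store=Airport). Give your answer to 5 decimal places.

P(Store=Mall) = 0.076 + 0.042 + 0.052 + 0.017 + 0.014 = 0.201; P(Category=other | Store=Mall) = 0.014/0.201 = 0.069652.
P(Store=Airport) = 0.045 + 0.033 + 0.033 + 0.030 + 0.065 = 0.206; P(Category=other | Store=Airport) = 0.065/0.206 = 0.315534.
Difference = -0.24588.

-0.24588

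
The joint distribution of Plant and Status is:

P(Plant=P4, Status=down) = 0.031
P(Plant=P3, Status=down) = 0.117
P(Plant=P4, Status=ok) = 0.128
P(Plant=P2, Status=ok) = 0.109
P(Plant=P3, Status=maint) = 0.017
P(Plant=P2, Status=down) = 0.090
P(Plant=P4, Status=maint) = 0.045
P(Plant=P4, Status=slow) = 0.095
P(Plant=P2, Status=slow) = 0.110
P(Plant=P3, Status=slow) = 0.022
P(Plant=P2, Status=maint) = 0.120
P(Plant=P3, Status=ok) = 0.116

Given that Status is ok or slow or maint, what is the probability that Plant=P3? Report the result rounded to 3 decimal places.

P(Status=ok) = 0.109 + 0.116 + 0.128 = 0.353.
P(Status=slow) = 0.110 + 0.022 + 0.095 = 0.227.
P(Status=maint) = 0.120 + 0.017 + 0.045 = 0.182.
P(Status ∈ {ok, slow, maint}) = 0.353 + 0.227 + 0.182 = 0.762; P(Plant=P3, Status ∈ {ok, slow, maint}) = 0.116 + 0.022 + 0.017 = 0.155.
P(Plant=P3 | Status ∈ {ok, slow, maint}) = 0.155/0.762 = 0.203.

0.203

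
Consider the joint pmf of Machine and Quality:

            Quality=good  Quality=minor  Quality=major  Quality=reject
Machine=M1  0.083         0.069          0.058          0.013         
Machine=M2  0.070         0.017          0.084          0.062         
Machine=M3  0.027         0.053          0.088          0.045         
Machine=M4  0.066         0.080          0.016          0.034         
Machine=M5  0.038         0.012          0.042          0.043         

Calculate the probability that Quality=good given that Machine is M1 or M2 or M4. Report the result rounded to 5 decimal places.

P(Machine=M1) = 0.083 + 0.069 + 0.058 + 0.013 = 0.223.
P(Machine=M2) = 0.070 + 0.017 + 0.084 + 0.062 = 0.233.
P(Machine=M4) = 0.066 + 0.080 + 0.016 + 0.034 = 0.196.
P(Machine ∈ {M1, M2, M4}) = 0.223 + 0.233 + 0.196 = 0.652; P(Quality=good, Machine ∈ {M1, M2, M4}) = 0.083 + 0.070 + 0.066 = 0.219.
P(Quality=good | Machine ∈ {M1, M2, M4}) = 0.219/0.652 = 0.33589.

0.33589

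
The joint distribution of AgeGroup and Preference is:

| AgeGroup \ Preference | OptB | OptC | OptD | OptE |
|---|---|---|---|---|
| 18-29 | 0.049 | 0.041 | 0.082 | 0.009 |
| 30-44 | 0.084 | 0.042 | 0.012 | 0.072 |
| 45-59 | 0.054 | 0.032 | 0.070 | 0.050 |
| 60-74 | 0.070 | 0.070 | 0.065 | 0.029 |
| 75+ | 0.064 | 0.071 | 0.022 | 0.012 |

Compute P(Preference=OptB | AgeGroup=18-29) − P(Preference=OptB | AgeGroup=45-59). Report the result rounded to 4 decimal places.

P(AgeGroup=18-29) = 0.049 + 0.041 + 0.082 + 0.009 = 0.181; P(Preference=OptB | AgeGroup=18-29) = 0.049/0.181 = 0.27072.
P(AgeGroup=45-59) = 0.054 + 0.032 + 0.070 + 0.050 = 0.206; P(Preference=OptB | AgeGroup=45-59) = 0.054/0.206 = 0.26214.
Difference = 0.0086.

0.0086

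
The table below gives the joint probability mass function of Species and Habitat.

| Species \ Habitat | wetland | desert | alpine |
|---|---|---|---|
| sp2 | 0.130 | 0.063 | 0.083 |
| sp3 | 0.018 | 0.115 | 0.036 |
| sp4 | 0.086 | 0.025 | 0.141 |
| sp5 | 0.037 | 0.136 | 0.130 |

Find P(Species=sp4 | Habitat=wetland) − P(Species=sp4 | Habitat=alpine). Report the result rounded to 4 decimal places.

P(Habitat=wetland) = 0.130 + 0.018 + 0.086 + 0.037 = 0.271; P(Species=sp4 | Habitat=wetland) = 0.086/0.271 = 0.31734.
P(Habitat=alpine) = 0.083 + 0.036 + 0.141 + 0.130 = 0.390; P(Species=sp4 | Habitat=alpine) = 0.141/0.390 = 0.36154.
Difference = -0.0442.

-0.0442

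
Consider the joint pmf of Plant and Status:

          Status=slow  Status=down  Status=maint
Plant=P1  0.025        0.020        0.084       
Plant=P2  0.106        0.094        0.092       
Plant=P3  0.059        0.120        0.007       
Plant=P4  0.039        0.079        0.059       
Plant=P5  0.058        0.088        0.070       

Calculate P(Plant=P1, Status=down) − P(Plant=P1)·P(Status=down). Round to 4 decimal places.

P(Plant=P1) = 0.025 + 0.020 + 0.084 = 0.129.
P(Status=down) = 0.020 + 0.094 + 0.120 + 0.079 + 0.088 = 0.401.
P(Plant=P1, Status=down) − P(Plant=P1)P(Status=down) = 0.020 − 0.129×0.401 = -0.0317.

-0.0317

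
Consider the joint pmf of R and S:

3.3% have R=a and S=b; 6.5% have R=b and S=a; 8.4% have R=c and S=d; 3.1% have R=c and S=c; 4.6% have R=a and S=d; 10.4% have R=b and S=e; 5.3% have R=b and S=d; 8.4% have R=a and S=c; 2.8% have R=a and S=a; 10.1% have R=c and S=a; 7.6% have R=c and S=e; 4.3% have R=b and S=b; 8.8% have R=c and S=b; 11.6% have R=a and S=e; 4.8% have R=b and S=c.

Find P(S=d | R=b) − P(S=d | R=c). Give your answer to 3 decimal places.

P(R=b) = 0.065 + 0.043 + 0.048 + 0.053 + 0.104 = 0.313; P(S=d | R=b) = 0.053/0.313 = 0.1693.
P(R=c) = 0.101 + 0.088 + 0.031 + 0.084 + 0.076 = 0.380; P(S=d | R=c) = 0.084/0.380 = 0.2211.
Difference = -0.052.

-0.052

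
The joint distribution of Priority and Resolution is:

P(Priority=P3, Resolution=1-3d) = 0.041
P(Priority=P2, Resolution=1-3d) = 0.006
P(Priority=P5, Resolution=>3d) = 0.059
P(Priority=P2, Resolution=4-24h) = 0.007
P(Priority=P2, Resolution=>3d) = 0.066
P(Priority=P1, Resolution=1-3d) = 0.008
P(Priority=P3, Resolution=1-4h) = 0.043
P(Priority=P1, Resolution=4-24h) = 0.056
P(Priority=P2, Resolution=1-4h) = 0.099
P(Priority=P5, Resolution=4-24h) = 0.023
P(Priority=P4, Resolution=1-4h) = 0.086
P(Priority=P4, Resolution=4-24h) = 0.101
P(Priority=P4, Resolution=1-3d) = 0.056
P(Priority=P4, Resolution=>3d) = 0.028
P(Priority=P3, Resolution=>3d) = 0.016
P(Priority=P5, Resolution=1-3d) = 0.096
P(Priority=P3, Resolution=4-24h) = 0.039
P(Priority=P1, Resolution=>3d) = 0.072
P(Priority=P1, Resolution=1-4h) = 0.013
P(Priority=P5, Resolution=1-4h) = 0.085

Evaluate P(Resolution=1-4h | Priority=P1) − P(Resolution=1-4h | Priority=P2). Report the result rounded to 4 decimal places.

-0.4689

P(Priority=P1) = 0.013 + 0.056 + 0.008 + 0.072 = 0.149; P(Resolution=1-4h | Priority=P1) = 0.013/0.149 = 0.08725.
P(Priority=P2) = 0.099 + 0.007 + 0.006 + 0.066 = 0.178; P(Resolution=1-4h | Priority=P2) = 0.099/0.178 = 0.55618.
Difference = -0.4689.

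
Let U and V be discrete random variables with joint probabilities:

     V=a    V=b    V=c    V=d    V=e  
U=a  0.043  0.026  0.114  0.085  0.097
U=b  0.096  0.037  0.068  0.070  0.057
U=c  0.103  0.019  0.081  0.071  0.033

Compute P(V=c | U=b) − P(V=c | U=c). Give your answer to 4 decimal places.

P(U=b) = 0.096 + 0.037 + 0.068 + 0.070 + 0.057 = 0.328; P(V=c | U=b) = 0.068/0.328 = 0.20732.
P(U=c) = 0.103 + 0.019 + 0.081 + 0.071 + 0.033 = 0.307; P(V=c | U=c) = 0.081/0.307 = 0.26384.
Difference = -0.0565.

-0.0565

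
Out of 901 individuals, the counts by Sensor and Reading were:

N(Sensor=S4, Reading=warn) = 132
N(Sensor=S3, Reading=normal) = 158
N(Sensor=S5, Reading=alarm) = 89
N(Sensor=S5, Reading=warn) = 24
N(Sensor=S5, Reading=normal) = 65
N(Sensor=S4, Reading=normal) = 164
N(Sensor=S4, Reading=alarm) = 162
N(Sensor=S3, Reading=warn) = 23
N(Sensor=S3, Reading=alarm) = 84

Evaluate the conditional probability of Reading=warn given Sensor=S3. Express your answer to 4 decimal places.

Total with Sensor=S3: 158 + 23 + 84 = 265.
P(Reading=warn | Sensor=S3) = 23/265 = 0.0868.

0.0868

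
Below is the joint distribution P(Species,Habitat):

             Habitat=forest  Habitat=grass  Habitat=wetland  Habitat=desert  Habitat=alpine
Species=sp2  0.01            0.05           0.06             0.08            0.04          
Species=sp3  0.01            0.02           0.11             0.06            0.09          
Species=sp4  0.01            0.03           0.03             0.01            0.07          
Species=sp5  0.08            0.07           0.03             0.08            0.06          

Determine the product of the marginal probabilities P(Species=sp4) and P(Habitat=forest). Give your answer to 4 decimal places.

0.0165

P(Species=sp4) = 0.01 + 0.03 + 0.03 + 0.01 + 0.07 = 0.15.
P(Habitat=forest) = 0.01 + 0.01 + 0.01 + 0.08 = 0.11.
Product: 0.15 × 0.11 = 0.0165.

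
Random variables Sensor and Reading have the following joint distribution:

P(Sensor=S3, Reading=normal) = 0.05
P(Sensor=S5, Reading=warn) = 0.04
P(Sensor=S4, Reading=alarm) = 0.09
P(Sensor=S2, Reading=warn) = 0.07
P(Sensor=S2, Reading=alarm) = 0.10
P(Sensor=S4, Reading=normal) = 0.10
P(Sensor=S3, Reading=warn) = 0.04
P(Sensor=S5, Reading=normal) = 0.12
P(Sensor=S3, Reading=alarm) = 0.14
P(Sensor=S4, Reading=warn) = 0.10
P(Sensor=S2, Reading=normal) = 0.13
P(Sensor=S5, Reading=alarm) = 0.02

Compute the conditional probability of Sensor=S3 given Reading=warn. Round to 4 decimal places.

0.1600

P(Reading=warn) = 0.07 + 0.04 + 0.10 + 0.04 = 0.25.
P(Sensor=S3 | Reading=warn) = 0.04/0.25 = 0.1600.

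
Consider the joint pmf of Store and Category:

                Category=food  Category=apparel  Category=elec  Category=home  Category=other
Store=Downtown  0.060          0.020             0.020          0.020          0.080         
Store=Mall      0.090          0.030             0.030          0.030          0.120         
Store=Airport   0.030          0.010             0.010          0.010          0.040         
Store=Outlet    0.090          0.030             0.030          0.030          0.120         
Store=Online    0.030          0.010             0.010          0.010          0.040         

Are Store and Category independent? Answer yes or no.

Every cell satisfies P(Store,Category) = P(Store)·P(Category). For instance P(Store=Downtown) = 0.200, P(Category=apparel) = 0.100, and 0.200×0.100 = 0.020 matches the joint entry. So Store and Category are independent.

yes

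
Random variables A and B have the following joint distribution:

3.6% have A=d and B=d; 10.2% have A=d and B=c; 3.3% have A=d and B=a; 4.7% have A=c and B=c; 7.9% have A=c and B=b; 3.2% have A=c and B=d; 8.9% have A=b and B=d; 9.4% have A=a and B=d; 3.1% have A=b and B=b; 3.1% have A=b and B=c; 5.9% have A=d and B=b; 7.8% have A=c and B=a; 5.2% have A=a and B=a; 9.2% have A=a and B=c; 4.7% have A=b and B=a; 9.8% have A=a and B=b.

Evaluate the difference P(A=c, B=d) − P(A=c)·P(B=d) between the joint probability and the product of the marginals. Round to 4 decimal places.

-0.0272

P(A=c) = 0.078 + 0.079 + 0.047 + 0.032 = 0.236.
P(B=d) = 0.094 + 0.089 + 0.032 + 0.036 = 0.251.
P(A=c, B=d) − P(A=c)P(B=d) = 0.032 − 0.236×0.251 = -0.0272.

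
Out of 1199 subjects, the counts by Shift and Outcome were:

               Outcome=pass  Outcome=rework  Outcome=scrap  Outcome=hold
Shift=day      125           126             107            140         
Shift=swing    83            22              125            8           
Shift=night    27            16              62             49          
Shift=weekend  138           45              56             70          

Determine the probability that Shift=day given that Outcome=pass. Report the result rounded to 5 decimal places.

0.33512

Total with Outcome=pass: 125 + 83 + 27 + 138 = 373.
P(Shift=day | Outcome=pass) = 125/373 = 0.33512.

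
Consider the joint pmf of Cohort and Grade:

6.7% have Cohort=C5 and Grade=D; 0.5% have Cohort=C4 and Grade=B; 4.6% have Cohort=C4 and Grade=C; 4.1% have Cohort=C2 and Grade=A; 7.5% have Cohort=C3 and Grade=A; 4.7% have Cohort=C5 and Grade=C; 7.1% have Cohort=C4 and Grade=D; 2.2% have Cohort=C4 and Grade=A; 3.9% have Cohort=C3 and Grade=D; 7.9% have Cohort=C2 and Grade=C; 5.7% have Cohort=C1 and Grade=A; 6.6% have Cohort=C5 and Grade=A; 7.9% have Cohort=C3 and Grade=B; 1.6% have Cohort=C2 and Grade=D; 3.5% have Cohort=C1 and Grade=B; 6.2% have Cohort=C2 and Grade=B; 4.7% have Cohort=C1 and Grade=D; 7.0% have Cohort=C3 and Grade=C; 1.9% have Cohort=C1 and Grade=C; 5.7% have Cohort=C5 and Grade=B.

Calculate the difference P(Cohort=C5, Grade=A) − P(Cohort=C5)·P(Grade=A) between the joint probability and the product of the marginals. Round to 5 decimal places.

0.00414

P(Cohort=C5) = 0.066 + 0.057 + 0.047 + 0.067 = 0.237.
P(Grade=A) = 0.057 + 0.041 + 0.075 + 0.022 + 0.066 = 0.261.
P(Cohort=C5, Grade=A) − P(Cohort=C5)P(Grade=A) = 0.066 − 0.237×0.261 = 0.00414.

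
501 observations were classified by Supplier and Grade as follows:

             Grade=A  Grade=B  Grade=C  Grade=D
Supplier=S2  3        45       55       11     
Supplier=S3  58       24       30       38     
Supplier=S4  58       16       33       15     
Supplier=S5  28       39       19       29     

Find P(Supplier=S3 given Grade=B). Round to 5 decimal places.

Total with Grade=B: 45 + 24 + 16 + 39 = 124.
P(Supplier=S3 | Grade=B) = 24/124 = 0.19355.

0.19355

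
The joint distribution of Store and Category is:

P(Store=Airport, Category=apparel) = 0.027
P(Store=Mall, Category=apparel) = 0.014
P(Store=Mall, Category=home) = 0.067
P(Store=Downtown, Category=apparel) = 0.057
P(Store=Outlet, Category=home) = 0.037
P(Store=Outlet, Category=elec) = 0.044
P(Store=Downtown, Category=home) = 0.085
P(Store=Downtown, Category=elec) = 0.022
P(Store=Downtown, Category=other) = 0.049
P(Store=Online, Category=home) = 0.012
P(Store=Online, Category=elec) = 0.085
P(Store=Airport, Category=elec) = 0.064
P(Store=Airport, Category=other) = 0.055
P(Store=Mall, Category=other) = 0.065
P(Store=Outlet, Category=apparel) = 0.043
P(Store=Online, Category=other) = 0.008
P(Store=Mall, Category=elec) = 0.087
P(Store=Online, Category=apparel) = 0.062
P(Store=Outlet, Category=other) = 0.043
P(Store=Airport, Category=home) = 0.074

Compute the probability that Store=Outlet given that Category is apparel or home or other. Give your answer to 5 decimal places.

0.17622

P(Category=apparel) = 0.057 + 0.014 + 0.027 + 0.043 + 0.062 = 0.203.
P(Category=home) = 0.085 + 0.067 + 0.074 + 0.037 + 0.012 = 0.275.
P(Category=other) = 0.049 + 0.065 + 0.055 + 0.043 + 0.008 = 0.220.
P(Category ∈ {apparel, home, other}) = 0.203 + 0.275 + 0.220 = 0.698; P(Store=Outlet, Category ∈ {apparel, home, other}) = 0.043 + 0.037 + 0.043 = 0.123.
P(Store=Outlet | Category ∈ {apparel, home, other}) = 0.123/0.698 = 0.17622.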